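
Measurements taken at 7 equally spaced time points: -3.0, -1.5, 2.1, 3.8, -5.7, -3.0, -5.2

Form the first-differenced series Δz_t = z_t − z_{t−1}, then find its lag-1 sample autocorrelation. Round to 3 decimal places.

-0.308

First differences Δz: 1.5, 3.6, 1.7, -9.5, 2.7, -2.2
Mean of differences = -0.3667
Numerator Σ(Δz_t−Δz̄)(Δz_{t+1}−Δz̄) = -36.9044
Denominator Σ(Δz_t−Δz̄)² = 119.6733
r_1(Δz) = -36.9044 / 119.6733 = -0.308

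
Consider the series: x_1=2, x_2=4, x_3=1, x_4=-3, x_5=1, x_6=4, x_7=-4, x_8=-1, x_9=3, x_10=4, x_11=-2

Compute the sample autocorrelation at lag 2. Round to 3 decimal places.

-0.621

Mean x̄ = (2 + 4 + 1 − 3 + 1 + 4 − 4 − 1 + 3 + 4 − 2)/11 = 0.8182
Numerator Σ_{t=1}^{9}(x_t−x̄)(x_{t+2}−x̄) = -53.1570
Denominator Σ(x_t−x̄)² = 85.6364
r_2 = -53.1570 / 85.6364 = -0.621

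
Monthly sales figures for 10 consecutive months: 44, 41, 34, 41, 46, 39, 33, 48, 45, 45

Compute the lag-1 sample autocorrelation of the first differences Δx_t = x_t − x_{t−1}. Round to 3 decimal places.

First differences Δx: -3, -7, 7, 5, -7, -6, 15, -3, 0
Mean of differences = 0.1111
Numerator Σ(Δx_t−Δx̄)(Δx_{t+1}−Δx̄) = -121.4568
Denominator Σ(Δx_t−Δx̄)² = 450.8889
r_1(Δx) = -121.4568 / 450.8889 = -0.269

-0.269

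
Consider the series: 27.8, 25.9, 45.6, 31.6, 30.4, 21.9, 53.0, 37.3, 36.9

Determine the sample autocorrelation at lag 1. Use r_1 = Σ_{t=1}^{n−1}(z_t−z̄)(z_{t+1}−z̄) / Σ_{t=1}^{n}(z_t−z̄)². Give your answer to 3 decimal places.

-0.232

Mean z̄ = (27.8 + 25.9 + 45.6 + 31.6 + 30.4 + 21.9 + 53.0 + 37.3 + 36.9)/9 = 34.4889
Numerator Σ_{t=1}^{8}(z_t−z̄)(z_{t+1}−z̄) = -181.0135
Denominator Σ(z_t−z̄)² = 781.8889
r_1 = -181.0135 / 781.8889 = -0.232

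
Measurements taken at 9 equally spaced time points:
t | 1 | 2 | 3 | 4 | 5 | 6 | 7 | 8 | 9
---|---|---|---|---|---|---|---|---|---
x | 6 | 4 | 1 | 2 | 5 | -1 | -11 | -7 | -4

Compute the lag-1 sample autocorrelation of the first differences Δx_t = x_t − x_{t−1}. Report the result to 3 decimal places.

0.027

First differences Δx: -2, -3, 1, 3, -6, -10, 4, 3
Mean of differences = -1.2500
Numerator Σ(Δx_t−Δx̄)(Δx_{t+1}−Δx̄) = 4.6875
Denominator Σ(Δx_t−Δx̄)² = 171.5000
r_1(Δx) = 4.6875 / 171.5000 = 0.027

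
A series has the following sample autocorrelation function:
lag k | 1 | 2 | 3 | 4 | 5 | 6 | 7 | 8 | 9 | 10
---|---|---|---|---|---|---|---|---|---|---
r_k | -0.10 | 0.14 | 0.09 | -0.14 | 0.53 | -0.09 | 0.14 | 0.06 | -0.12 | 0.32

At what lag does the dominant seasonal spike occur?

5

The largest autocorrelation is r_5 = 0.53, with a weaker echo at lag 10 (0.32); the remaining lags stay at or below 0.14.
The dominant spike at lag 5 indicates a seasonal period of 5.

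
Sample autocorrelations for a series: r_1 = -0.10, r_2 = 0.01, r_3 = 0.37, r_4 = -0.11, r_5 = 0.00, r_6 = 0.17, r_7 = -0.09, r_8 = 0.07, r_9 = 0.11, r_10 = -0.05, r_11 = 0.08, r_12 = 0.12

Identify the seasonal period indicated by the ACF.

3

The largest autocorrelation is r_3 = 0.37, with a weaker echo at lag 6 (0.17); the remaining lags stay at or below 0.12.
The dominant spike at lag 3 indicates a seasonal period of 3.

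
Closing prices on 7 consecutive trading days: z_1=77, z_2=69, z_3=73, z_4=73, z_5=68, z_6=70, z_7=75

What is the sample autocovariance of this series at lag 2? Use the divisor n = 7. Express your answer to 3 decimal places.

Mean z̄ = (77 + 69 + 73 + 73 + 68 + 70 + 75)/7 = 72.1429
Σ_{t=1}^{5}(z_t−z̄)(z_{t+2}−z̄) = -15.7551
γ_2 = -15.7551 / 7 = -2.251

-2.251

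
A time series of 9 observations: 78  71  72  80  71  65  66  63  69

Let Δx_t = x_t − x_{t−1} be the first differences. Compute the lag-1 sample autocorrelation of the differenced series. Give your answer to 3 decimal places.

First differences Δx: -7, 1, 8, -9, -6, 1, -3, 6
Mean of differences = -1.1250
Numerator Σ(Δx_t−Δx̄)(Δx_{t+1}−Δx̄) = -54.2656
Denominator Σ(Δx_t−Δx̄)² = 266.8750
r_1(Δx) = -54.2656 / 266.8750 = -0.203

-0.203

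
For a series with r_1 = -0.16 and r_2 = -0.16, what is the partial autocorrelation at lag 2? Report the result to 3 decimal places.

-0.190

φ_{22} = (r_2 − r_1²) / (1 − r_1²)
r_1² = (-0.16)² = 0.0256
Numerator = -0.16 − 0.0256 = -0.1856; denominator = 1 − 0.0256 = 0.9744
φ_{22} = -0.1856 / 0.9744 = -0.190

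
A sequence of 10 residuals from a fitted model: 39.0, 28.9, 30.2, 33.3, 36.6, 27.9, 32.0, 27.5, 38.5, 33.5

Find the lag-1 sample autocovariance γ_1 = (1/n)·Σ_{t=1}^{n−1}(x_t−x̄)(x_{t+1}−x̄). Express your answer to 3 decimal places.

Mean x̄ = (39.0 + 28.9 + 30.2 + 33.3 + 36.6 + 27.9 + 32.0 + 27.5 + 38.5 + 33.5)/10 = 32.7400
Σ_{t=1}^{9}(x_t−x̄)(x_{t+1}−x̄) = -50.5736
γ_1 = -50.5736 / 10 = -5.057

-5.057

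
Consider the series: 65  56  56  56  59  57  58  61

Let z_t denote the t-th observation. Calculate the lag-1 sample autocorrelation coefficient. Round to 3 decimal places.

-0.089

Mean z̄ = (65 + 56 + 56 + 56 + 59 + 57 + 58 + 61)/8 = 58.5000
Deviations from mean: 6.5000, -2.5000, -2.5000, -2.5000, 0.5000, -1.5000, -0.5000, 2.5000
Σ(z_t−z̄)(z_{t+1}−z̄) = (-16.2500) + (6.2500) + (6.2500) + (-1.2500) + (-0.7500) + (0.7500) + (-1.2500) = -6.2500
Denominator Σ(z_t−z̄)² = 70.0000
r_1 = -6.2500 / 70.0000 = -0.089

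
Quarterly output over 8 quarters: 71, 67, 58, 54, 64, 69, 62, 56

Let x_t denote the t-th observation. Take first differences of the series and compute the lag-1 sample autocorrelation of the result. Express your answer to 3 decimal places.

First differences Δx: -4, -9, -4, 10, 5, -7, -6
Mean of differences = -2.1429
Numerator Σ(Δx_t−Δx̄)(Δx_{t+1}−Δx̄) = 73.6939
Denominator Σ(Δx_t−Δx̄)² = 290.8571
r_1(Δx) = 73.6939 / 290.8571 = 0.253

0.253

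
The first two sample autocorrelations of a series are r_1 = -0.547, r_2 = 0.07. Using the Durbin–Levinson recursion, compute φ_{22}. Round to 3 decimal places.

φ_{22} = (r_2 − r_1²) / (1 − r_1²)
r_1² = (-0.547)² = 0.299209
Numerator = 0.07 − 0.2992 = -0.2292; denominator = 1 − 0.2992 = 0.7008
φ_{22} = -0.2292 / 0.7008 = -0.327

-0.327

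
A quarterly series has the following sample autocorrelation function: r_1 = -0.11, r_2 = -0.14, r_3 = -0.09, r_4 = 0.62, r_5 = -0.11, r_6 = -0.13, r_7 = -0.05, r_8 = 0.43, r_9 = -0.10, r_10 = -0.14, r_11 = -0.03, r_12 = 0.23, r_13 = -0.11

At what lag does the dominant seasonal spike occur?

The largest autocorrelation is r_4 = 0.62, with weaker echoes at lags 8 (0.43) and 12 (0.23); the remaining lags stay at or below -0.03.
The dominant spike at lag 4 indicates a seasonal period of 4.

4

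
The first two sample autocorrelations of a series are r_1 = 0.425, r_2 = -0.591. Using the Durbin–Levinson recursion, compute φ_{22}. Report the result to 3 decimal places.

-0.942

φ_{22} = (r_2 − r_1²) / (1 − r_1²)
r_1² = (0.425)² = 0.180625
Numerator = -0.591 − 0.1806 = -0.7716; denominator = 1 − 0.1806 = 0.8194
φ_{22} = -0.7716 / 0.8194 = -0.942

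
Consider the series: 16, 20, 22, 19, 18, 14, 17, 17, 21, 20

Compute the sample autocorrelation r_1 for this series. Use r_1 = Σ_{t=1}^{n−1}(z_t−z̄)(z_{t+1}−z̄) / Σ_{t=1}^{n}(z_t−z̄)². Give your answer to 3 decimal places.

Mean z̄ = (16 + 20 + 22 + 19 + 18 + 14 + 17 + 17 + 21 + 20)/10 = 18.4000
Numerator Σ_{t=1}^{9}(z_t−z̄)(z_{t+1}−z̄) = 14.2400
Denominator Σ(z_t−z̄)² = 54.4000
r_1 = 14.2400 / 54.4000 = 0.262

0.262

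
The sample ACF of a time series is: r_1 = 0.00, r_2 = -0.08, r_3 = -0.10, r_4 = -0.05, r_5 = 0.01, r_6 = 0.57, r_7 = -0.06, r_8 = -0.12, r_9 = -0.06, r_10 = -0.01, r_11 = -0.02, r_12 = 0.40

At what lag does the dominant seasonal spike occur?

6

The largest autocorrelation is r_6 = 0.57, with a weaker echo at lag 12 (0.40); the remaining lags stay at or below 0.01.
The dominant spike at lag 6 indicates a seasonal period of 6.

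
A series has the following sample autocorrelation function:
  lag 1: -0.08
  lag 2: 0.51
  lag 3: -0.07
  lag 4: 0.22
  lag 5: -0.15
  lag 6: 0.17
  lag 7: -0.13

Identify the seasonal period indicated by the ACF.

The largest autocorrelation is r_2 = 0.51, with weaker echoes at lags 4 (0.22) and 6 (0.17); the remaining lags stay at or below -0.07.
The dominant spike at lag 2 indicates a seasonal period of 2.

2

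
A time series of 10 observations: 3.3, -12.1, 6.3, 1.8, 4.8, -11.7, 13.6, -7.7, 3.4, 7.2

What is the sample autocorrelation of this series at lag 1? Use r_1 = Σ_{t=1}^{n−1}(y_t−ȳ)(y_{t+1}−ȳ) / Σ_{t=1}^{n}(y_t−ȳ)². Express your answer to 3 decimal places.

Mean ȳ = (3.3 − 12.1 + 6.3 + 1.8 + 4.8 − 11.7 + 13.6 − 7.7 + 3.4 + 7.2)/10 = 0.8900
Numerator Σ_{t=1}^{9}(y_t−ȳ)(y_{t+1}−ȳ) = -417.2481
Denominator Σ(y_t−ȳ)² = 659.8890
r_1 = -417.2481 / 659.8890 = -0.632

-0.632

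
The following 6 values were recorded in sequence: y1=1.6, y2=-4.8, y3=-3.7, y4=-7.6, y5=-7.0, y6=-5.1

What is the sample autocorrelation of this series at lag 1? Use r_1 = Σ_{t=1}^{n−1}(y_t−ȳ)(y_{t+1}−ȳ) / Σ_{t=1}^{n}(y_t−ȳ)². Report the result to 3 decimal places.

Mean ȳ = (1.6 − 4.8 − 3.7 − 7.6 − 7.0 − 5.1)/6 = -4.4333
Deviations from mean: 6.0333, -0.3667, 0.7333, -3.1667, -2.5667, -0.6667
Numerator Σ_{t=1}^{5}(y_t−ȳ)(y_{t+1}−ȳ) = 5.0356
Denominator Σ(y_t−ȳ)² = 54.1333
r_1 = 5.0356 / 54.1333 = 0.093

0.093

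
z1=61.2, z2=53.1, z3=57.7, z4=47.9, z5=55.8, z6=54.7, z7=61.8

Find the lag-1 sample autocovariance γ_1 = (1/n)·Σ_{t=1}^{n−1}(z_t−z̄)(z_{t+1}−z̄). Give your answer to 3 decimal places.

Mean z̄ = (61.2 + 53.1 + 57.7 + 47.9 + 55.8 + 54.7 + 61.8)/7 = 56.0286
Σ_{t=1}^{6}(z_t−z̄)(z_{t+1}−z̄) = -39.1322
γ_1 = -39.1322 / 7 = -5.590

-5.590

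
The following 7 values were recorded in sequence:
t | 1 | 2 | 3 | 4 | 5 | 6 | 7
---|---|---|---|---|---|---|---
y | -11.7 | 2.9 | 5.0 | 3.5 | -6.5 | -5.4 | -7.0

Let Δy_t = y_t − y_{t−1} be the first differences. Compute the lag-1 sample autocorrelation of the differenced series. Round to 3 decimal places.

First differences Δy: 14.6, 2.1, -1.5, -10.0, 1.1, -1.6
Mean of differences = 0.7833
Numerator Σ(Δy_t−Δȳ)(Δy_{t+1}−Δȳ) = 35.6381
Denominator Σ(Δy_t−Δȳ)² = 319.9083
r_1(Δy) = 35.6381 / 319.9083 = 0.111

0.111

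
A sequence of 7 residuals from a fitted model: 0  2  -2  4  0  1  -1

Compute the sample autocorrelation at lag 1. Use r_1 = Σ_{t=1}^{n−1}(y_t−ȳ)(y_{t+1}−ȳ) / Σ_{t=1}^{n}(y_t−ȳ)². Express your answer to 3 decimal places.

Mean ȳ = (0 + 2 − 2 + 4 + 0 + 1 − 1)/7 = 0.5714
Deviations from mean: -0.5714, 1.4286, -2.5714, 3.4286, -0.5714, 0.4286, -1.5714
Numerator Σ_{t=1}^{6}(y_t−ȳ)(y_{t+1}−ȳ) = -16.1837
Denominator Σ(y_t−ȳ)² = 23.7143
r_1 = -16.1837 / 23.7143 = -0.682

-0.682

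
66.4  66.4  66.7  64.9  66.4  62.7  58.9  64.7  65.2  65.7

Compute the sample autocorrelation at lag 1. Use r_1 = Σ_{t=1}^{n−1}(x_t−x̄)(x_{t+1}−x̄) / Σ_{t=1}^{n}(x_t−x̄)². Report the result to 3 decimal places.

Mean x̄ = (66.4 + 66.4 + 66.7 + 64.9 + 66.4 + 62.7 + 58.9 + 64.7 + 65.2 + 65.7)/10 = 64.8000
Numerator Σ_{t=1}^{9}(x_t−x̄)(x_{t+1}−x̄) = 15.8900
Denominator Σ(x_t−x̄)² = 51.5000
r_1 = 15.8900 / 51.5000 = 0.309

0.309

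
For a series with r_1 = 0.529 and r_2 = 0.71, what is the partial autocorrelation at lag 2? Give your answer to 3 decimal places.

φ_{22} = (r_2 − r_1²) / (1 − r_1²)
r_1² = (0.529)² = 0.279841
Numerator = 0.71 − 0.2798 = 0.4302; denominator = 1 − 0.2798 = 0.7202
φ_{22} = 0.4302 / 0.7202 = 0.597

0.597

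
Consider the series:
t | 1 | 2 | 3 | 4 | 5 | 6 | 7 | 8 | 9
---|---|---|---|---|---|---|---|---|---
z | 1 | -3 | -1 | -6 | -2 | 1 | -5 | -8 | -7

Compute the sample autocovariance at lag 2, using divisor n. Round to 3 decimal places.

Mean z̄ = (1 − 3 − 1 − 6 − 2 + 1 − 5 − 8 − 7)/9 = -3.3333
Σ_{t=1}^{7}(z_t−z̄)(z_{t+2}−z̄) = -15.5556
γ_2 = -15.5556 / 9 = -1.728

-1.728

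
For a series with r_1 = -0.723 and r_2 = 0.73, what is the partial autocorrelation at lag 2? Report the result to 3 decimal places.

φ_{22} = (r_2 − r_1²) / (1 − r_1²)
r_1² = (-0.723)² = 0.522729
Numerator = 0.73 − 0.5227 = 0.2073; denominator = 1 − 0.5227 = 0.4773
φ_{22} = 0.2073 / 0.4773 = 0.434

0.434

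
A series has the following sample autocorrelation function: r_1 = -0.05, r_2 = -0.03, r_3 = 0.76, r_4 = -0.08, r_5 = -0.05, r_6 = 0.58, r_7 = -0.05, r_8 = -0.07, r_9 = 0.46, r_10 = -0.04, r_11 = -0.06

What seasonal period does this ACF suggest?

3

The largest autocorrelation is r_3 = 0.76, with weaker echoes at lags 6 (0.58) and 9 (0.46); the remaining lags stay at or below -0.03.
The dominant spike at lag 3 indicates a seasonal period of 3.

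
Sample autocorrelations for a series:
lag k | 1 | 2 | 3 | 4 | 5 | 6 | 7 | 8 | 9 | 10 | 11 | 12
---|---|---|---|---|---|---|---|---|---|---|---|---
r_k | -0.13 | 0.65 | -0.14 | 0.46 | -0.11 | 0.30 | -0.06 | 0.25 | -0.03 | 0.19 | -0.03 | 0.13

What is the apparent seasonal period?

2

The largest autocorrelation is r_2 = 0.65, with weaker echoes at lags 4 (0.46), 6 (0.30), 8 (0.25) and 10 (0.19); the remaining lags stay at or below 0.13.
The dominant spike at lag 2 indicates a seasonal period of 2.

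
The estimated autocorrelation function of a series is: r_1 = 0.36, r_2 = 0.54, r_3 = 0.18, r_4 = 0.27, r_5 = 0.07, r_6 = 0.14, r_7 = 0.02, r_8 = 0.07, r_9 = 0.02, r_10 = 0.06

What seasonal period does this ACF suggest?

2

The largest autocorrelation is r_2 = 0.54; the remaining lags stay at or below 0.36.
The dominant spike at lag 2 indicates a seasonal period of 2.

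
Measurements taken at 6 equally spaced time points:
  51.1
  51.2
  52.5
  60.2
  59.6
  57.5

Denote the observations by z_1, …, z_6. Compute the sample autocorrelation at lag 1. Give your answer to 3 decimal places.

0.507

Mean z̄ = (51.1 + 51.2 + 52.5 + 60.2 + 59.6 + 57.5)/6 = 55.3500
Deviations from mean: -4.2500, -4.1500, -2.8500, 4.8500, 4.2500, 2.1500
Σ(z_t−z̄)(z_{t+1}−z̄) = (17.6375) + (11.8275) + (-13.8225) + (20.6125) + (9.1375) = 45.3925
Denominator Σ(z_t−z̄)² = 89.6150
r_1 = 45.3925 / 89.6150 = 0.507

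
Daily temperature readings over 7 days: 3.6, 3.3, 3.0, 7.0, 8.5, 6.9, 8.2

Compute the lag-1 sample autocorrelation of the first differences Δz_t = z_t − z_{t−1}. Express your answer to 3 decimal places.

First differences Δz: -0.3, -0.3, 4.0, 1.5, -1.6, 1.3
Mean of differences = 0.7667
Numerator Σ(Δz_t−Δz̄)(Δz_{t+1}−Δz̄) = -2.9378
Denominator Σ(Δz_t−Δz̄)² = 19.1533
r_1(Δz) = -2.9378 / 19.1533 = -0.153

-0.153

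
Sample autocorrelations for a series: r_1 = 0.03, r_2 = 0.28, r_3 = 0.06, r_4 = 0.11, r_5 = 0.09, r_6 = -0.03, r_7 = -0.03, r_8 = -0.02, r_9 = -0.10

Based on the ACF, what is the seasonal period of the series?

The largest autocorrelation is r_2 = 0.28; the remaining lags stay at or below 0.11.
The dominant spike at lag 2 indicates a seasonal period of 2.

2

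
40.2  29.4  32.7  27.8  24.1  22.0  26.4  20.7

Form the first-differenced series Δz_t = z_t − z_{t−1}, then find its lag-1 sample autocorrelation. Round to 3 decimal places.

First differences Δz: -10.8, 3.3, -4.9, -3.7, -2.1, 4.4, -5.7
Mean of differences = -2.7857
Numerator Σ(Δz_t−Δz̄)(Δz_{t+1}−Δz̄) = -76.3473
Denominator Σ(Δz_t−Δz̄)² = 167.1686
r_1(Δz) = -76.3473 / 167.1686 = -0.457

-0.457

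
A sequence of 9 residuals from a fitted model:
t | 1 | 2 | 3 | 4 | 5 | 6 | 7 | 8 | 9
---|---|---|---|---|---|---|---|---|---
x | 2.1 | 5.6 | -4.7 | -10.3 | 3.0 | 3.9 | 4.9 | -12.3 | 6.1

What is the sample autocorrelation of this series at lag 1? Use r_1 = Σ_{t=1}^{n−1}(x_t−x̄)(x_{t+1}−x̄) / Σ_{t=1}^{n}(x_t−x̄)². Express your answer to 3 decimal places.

Mean x̄ = (2.1 + 5.6 − 4.7 − 10.3 + 3.0 + 3.9 + 4.9 − 12.3 + 6.1)/9 = -0.1889
Numerator Σ_{t=1}^{8}(x_t−x̄)(x_{t+1}−x̄) = -103.4457
Denominator Σ(x_t−x̄)² = 400.3489
r_1 = -103.4457 / 400.3489 = -0.258

-0.258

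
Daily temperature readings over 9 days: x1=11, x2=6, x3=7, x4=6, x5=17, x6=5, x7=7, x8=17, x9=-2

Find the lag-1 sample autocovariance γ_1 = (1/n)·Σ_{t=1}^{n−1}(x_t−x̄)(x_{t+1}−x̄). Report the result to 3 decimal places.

Mean x̄ = (11 + 6 + 7 + 6 + 17 + 5 + 7 + 17 − 2)/9 = 8.2222
Σ_{t=1}^{8}(x_t−x̄)(x_{t+1}−x̄) = -145.0494
γ_1 = -145.0494 / 9 = -16.117

-16.117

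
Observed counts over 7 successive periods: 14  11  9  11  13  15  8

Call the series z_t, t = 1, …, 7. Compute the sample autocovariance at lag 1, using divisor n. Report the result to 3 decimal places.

-0.945

Mean z̄ = (14 + 11 + 9 + 11 + 13 + 15 + 8)/7 = 11.5714
Deviations: 2.4286, -0.5714, -2.5714, -0.5714, 1.4286, 3.4286, -3.5714
Σ_{t=1}^{6}(z_t−z̄)(z_{t+1}−z̄) = -6.6122
γ_1 = -6.6122 / 7 = -0.945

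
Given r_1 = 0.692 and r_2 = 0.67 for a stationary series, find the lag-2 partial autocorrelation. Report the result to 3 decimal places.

0.367

φ_{22} = (r_2 − r_1²) / (1 − r_1²)
r_1² = (0.692)² = 0.478864
Numerator = 0.67 − 0.4789 = 0.1911; denominator = 1 − 0.4789 = 0.5211
φ_{22} = 0.1911 / 0.5211 = 0.367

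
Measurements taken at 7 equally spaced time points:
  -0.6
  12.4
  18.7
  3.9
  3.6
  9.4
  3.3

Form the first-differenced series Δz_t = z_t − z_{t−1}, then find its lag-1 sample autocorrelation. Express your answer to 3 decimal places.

First differences Δz: 13.0, 6.3, -14.8, -0.3, 5.8, -6.1
Mean of differences = 0.6500
Numerator Σ(Δz_t−Δz̄)(Δz_{t+1}−Δz̄) = -42.4925
Denominator Σ(Δz_t−Δz̄)² = 496.1350
r_1(Δz) = -42.4925 / 496.1350 = -0.086

-0.086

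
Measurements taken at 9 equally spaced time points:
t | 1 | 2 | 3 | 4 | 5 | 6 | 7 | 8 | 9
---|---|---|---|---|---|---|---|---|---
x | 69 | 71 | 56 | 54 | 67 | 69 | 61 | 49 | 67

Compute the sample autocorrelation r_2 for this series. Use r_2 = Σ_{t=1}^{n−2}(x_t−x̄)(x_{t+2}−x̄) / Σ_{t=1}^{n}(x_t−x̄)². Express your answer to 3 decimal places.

-0.604

Mean x̄ = (69 + 71 + 56 + 54 + 67 + 69 + 61 + 49 + 67)/9 = 62.5556
Numerator Σ_{t=1}^{7}(x_t−x̄)(x_{t+2}−x̄) = -299.9506
Denominator Σ(x_t−x̄)² = 496.2222
r_2 = -299.9506 / 496.2222 = -0.604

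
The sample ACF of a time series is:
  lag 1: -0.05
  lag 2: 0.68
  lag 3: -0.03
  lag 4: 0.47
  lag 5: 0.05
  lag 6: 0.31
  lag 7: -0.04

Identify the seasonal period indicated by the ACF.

2

The largest autocorrelation is r_2 = 0.68, with weaker echoes at lags 4 (0.47) and 6 (0.31); the remaining lags stay at or below 0.05.
The dominant spike at lag 2 indicates a seasonal period of 2.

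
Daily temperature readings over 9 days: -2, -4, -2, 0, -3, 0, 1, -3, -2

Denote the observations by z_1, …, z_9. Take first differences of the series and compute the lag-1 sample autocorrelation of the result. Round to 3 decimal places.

-0.417

First differences Δz: -2, 2, 2, -3, 3, 1, -4, 1
Mean of differences = 0.0000
Numerator Σ(Δz_t−Δz̄)(Δz_{t+1}−Δz̄) = -20.0000
Denominator Σ(Δz_t−Δz̄)² = 48.0000
r_1(Δz) = -20.0000 / 48.0000 = -0.417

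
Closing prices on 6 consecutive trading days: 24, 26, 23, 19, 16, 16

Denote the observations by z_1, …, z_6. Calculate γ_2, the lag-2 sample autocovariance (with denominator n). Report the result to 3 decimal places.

Mean z̄ = (24 + 26 + 23 + 19 + 16 + 16)/6 = 20.6667
Deviations: 3.3333, 5.3333, 2.3333, -1.6667, -4.6667, -4.6667
Σ_{t=1}^{4}(z_t−z̄)(z_{t+2}−z̄) = -4.2222
γ_2 = -4.2222 / 6 = -0.704

-0.704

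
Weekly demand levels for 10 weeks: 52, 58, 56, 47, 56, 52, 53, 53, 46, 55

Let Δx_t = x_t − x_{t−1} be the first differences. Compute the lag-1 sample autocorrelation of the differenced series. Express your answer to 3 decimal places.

-0.500

First differences Δx: 6, -2, -9, 9, -4, 1, 0, -7, 9
Mean of differences = 0.3333
Numerator Σ(Δx_t−Δx̄)(Δx_{t+1}−Δx̄) = -174.1111
Denominator Σ(Δx_t−Δx̄)² = 348.0000
r_1(Δx) = -174.1111 / 348.0000 = -0.500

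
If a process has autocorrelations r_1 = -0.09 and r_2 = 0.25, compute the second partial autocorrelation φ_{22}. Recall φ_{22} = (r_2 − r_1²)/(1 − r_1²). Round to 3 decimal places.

φ_{22} = (r_2 − r_1²) / (1 − r_1²)
r_1² = (-0.09)² = 0.0081
Numerator = 0.25 − 0.0081 = 0.2419; denominator = 1 − 0.0081 = 0.9919
φ_{22} = 0.2419 / 0.9919 = 0.244

0.244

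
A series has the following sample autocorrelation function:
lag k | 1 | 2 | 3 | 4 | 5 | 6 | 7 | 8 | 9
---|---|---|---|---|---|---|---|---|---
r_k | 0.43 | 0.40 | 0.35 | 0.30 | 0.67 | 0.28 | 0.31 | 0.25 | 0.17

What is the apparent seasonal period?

5

The largest autocorrelation is r_5 = 0.67; the remaining lags stay at or below 0.43. The elevated value at lag 1 (0.43), dropping to 0.40 at lag 2, reflects decaying short-term dependence rather than seasonality.
The dominant spike at lag 5 indicates a seasonal period of 5.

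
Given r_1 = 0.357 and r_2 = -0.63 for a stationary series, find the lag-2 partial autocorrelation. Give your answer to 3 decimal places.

φ_{22} = (r_2 − r_1²) / (1 − r_1²)
r_1² = (0.357)² = 0.127449
Numerator = -0.63 − 0.1274 = -0.7574; denominator = 1 − 0.1274 = 0.8726
φ_{22} = -0.7574 / 0.8726 = -0.868

-0.868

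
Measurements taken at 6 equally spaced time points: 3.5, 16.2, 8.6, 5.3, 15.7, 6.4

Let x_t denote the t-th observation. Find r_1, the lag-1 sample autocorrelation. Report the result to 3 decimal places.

-0.585

Mean x̄ = (3.5 + 16.2 + 8.6 + 5.3 + 15.7 + 6.4)/6 = 9.2833
Deviations from mean: -5.7833, 6.9167, -0.6833, -3.9833, 6.4167, -2.8833
Σ(x_t−x̄)(x_{t+1}−x̄) = (-40.0014) + (-4.7264) + (2.7219) + (-25.5597) + (-18.5014) = -86.0669
Denominator Σ(x_t−x̄)² = 147.1083
r_1 = -86.0669 / 147.1083 = -0.585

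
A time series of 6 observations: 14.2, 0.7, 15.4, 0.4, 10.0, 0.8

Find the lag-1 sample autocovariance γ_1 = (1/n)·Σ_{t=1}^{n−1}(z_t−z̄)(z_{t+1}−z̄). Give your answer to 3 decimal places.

Mean z̄ = (14.2 + 0.7 + 15.4 + 0.4 + 10.0 + 0.8)/6 = 6.9167
Deviations: 7.2833, -6.2167, 8.4833, -6.5167, 3.0833, -6.1167
Σ_{t=1}^{5}(z_t−z̄)(z_{t+1}−z̄) = -192.2519
γ_1 = -192.2519 / 6 = -32.042

-32.042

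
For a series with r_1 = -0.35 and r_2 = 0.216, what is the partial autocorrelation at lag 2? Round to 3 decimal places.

0.107

φ_{22} = (r_2 − r_1²) / (1 − r_1²)
r_1² = (-0.35)² = 0.1225
Numerator = 0.216 − 0.1225 = 0.0935; denominator = 1 − 0.1225 = 0.8775
φ_{22} = 0.0935 / 0.8775 = 0.107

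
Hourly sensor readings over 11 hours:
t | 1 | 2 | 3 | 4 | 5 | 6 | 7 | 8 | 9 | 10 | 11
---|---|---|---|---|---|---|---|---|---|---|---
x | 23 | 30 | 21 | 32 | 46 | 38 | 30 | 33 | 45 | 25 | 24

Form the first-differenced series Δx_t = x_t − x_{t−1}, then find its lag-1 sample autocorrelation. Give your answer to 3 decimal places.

First differences Δx: 7, -9, 11, 14, -8, -8, 3, 12, -20, -1
Mean of differences = 0.1000
Numerator Σ(Δx_t−Δx̄)(Δx_{t+1}−Δx̄) = -263.5100
Denominator Σ(Δx_t−Δx̄)² = 1128.9000
r_1(Δx) = -263.5100 / 1128.9000 = -0.233

-0.233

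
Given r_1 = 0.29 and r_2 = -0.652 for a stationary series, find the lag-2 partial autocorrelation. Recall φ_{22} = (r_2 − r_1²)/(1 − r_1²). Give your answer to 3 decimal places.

-0.804

φ_{22} = (r_2 − r_1²) / (1 − r_1²)
r_1² = (0.29)² = 0.0841
Numerator = -0.652 − 0.0841 = -0.7361; denominator = 1 − 0.0841 = 0.9159
φ_{22} = -0.7361 / 0.9159 = -0.804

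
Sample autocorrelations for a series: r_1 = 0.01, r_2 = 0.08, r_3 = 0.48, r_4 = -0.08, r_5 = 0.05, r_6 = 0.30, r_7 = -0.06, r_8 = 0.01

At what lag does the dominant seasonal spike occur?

The largest autocorrelation is r_3 = 0.48, with a weaker echo at lag 6 (0.30); the remaining lags stay at or below 0.08.
The dominant spike at lag 3 indicates a seasonal period of 3.

3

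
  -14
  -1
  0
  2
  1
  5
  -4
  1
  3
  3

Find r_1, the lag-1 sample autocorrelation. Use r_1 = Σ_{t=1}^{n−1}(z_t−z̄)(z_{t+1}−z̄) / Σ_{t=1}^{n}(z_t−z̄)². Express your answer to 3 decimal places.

Mean z̄ = (-14 − 1 + 0 + 2 + 1 + 5 − 4 + 1 + 3 + 3)/10 = -0.4000
Numerator Σ_{t=1}^{9}(z_t−z̄)(z_{t+1}−z̄) = 11.6400
Denominator Σ(z_t−z̄)² = 260.4000
r_1 = 11.6400 / 260.4000 = 0.045

0.045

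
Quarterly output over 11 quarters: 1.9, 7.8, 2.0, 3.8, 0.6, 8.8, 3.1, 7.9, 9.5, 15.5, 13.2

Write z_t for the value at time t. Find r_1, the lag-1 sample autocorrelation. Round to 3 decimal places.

0.342

Mean z̄ = (1.9 + 7.8 + 2.0 + 3.8 + 0.6 + 8.8 + 3.1 + 7.9 + 9.5 + 15.5 + 13.2)/11 = 6.7364
Numerator Σ_{t=1}^{10}(z_t−z̄)(z_{t+1}−z̄) = 81.4260
Denominator Σ(z_t−z̄)² = 238.2855
r_1 = 81.4260 / 238.2855 = 0.342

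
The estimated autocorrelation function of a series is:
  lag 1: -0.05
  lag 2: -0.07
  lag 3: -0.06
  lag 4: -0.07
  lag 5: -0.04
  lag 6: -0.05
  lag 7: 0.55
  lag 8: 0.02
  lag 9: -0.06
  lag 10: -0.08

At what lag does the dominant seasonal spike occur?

7

The largest autocorrelation is r_7 = 0.55; the remaining lags stay at or below 0.02.
The dominant spike at lag 7 indicates a seasonal period of 7.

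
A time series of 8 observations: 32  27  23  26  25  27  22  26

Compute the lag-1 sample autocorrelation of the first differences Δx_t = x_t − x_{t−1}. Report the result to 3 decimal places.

First differences Δx: -5, -4, 3, -1, 2, -5, 4
Mean of differences = -0.8571
Numerator Σ(Δx_t−Δx̄)(Δx_{t+1}−Δx̄) = -32.0204
Denominator Σ(Δx_t−Δx̄)² = 90.8571
r_1(Δx) = -32.0204 / 90.8571 = -0.352

-0.352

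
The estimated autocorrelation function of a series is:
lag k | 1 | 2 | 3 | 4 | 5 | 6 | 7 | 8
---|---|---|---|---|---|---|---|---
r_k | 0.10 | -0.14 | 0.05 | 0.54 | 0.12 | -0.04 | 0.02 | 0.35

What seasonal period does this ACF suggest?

The largest autocorrelation is r_4 = 0.54, with a weaker echo at lag 8 (0.35); the remaining lags stay at or below 0.12.
The dominant spike at lag 4 indicates a seasonal period of 4.

4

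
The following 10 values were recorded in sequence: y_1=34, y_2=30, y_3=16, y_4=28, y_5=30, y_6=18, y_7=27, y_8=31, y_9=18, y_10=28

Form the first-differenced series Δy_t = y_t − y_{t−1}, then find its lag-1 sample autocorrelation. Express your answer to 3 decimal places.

-0.432

First differences Δy: -4, -14, 12, 2, -12, 9, 4, -13, 10
Mean of differences = -0.6667
Numerator Σ(Δy_t−Δȳ)(Δy_{t+1}−Δȳ) = -374.4444
Denominator Σ(Δy_t−Δȳ)² = 866.0000
r_1(Δy) = -374.4444 / 866.0000 = -0.432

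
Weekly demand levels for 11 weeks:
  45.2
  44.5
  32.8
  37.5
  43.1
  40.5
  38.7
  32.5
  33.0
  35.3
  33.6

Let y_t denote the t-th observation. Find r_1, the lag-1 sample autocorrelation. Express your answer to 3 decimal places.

0.323

Mean ȳ = (45.2 + 44.5 + 32.8 + 37.5 + 43.1 + 40.5 + 38.7 + 32.5 + 33.0 + 35.3 + 33.6)/11 = 37.8818
Numerator Σ_{t=1}^{10}(y_t−ȳ)(y_{t+1}−ȳ) = 76.0815
Denominator Σ(y_t−ȳ)² = 235.8764
r_1 = 76.0815 / 235.8764 = 0.323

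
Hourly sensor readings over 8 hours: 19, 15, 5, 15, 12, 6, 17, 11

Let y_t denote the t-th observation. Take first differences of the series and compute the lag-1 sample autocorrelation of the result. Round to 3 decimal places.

-0.497

First differences Δy: -4, -10, 10, -3, -6, 11, -6
Mean of differences = -1.1429
Numerator Σ(Δy_t−Δȳ)(Δy_{t+1}−Δȳ) = -203.0204
Denominator Σ(Δy_t−Δȳ)² = 408.8571
r_1(Δy) = -203.0204 / 408.8571 = -0.497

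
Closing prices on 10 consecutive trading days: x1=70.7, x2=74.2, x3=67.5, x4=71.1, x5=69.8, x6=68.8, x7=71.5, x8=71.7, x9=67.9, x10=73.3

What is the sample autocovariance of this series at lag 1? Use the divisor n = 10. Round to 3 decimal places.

-2.209

Mean x̄ = (70.7 + 74.2 + 67.5 + 71.1 + 69.8 + 68.8 + 71.5 + 71.7 + 67.9 + 73.3)/10 = 70.6500
Σ_{t=1}^{9}(x_t−x̄)(x_{t+1}−x̄) = -22.0875
γ_1 = -22.0875 / 10 = -2.209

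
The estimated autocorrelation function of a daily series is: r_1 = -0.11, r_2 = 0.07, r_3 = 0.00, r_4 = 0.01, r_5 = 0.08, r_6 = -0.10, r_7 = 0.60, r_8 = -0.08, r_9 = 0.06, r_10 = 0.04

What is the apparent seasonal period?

7

The largest autocorrelation is r_7 = 0.60; the remaining lags stay at or below 0.08.
The dominant spike at lag 7 indicates a seasonal period of 7.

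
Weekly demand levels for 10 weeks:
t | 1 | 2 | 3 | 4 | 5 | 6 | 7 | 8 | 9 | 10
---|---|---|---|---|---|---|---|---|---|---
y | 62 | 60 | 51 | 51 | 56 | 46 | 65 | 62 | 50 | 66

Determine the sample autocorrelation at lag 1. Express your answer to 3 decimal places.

Mean ȳ = (62 + 60 + 51 + 51 + 56 + 46 + 65 + 62 + 50 + 66)/10 = 56.9000
Numerator Σ_{t=1}^{9}(y_t−ȳ)(y_{t+1}−ȳ) = -97.5100
Denominator Σ(y_t−ȳ)² = 446.9000
r_1 = -97.5100 / 446.9000 = -0.218

-0.218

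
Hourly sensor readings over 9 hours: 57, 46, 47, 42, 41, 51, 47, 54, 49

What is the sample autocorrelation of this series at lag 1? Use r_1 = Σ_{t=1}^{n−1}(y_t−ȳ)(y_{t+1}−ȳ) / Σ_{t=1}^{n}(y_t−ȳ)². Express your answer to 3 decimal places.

Mean ȳ = (57 + 46 + 47 + 42 + 41 + 51 + 47 + 54 + 49)/9 = 48.2222
Numerator Σ_{t=1}^{8}(y_t−ȳ)(y_{t+1}−ȳ) = 9.7284
Denominator Σ(y_t−ȳ)² = 217.5556
r_1 = 9.7284 / 217.5556 = 0.045

0.045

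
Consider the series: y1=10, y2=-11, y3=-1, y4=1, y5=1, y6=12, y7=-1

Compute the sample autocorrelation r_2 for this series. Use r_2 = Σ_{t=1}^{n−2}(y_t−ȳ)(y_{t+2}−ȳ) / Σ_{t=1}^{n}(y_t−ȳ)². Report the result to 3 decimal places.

-0.050

Mean ȳ = (10 − 11 − 1 + 1 + 1 + 12 − 1)/7 = 1.5714
Deviations from mean: 8.4286, -12.5714, -2.5714, -0.5714, -0.5714, 10.4286, -2.5714
Σ(y_t−ȳ)(y_{t+2}−ȳ) = (-21.6735) + (7.1837) + (1.4694) + (-5.9592) + (1.4694) = -17.5102
Denominator Σ(y_t−ȳ)² = 351.7143
r_2 = -17.5102 / 351.7143 = -0.050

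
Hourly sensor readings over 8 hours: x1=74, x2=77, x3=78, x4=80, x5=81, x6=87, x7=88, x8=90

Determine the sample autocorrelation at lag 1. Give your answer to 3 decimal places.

0.608

Mean x̄ = (74 + 77 + 78 + 80 + 81 + 87 + 88 + 90)/8 = 81.8750
Σ(x_t−x̄)(x_{t+1}−x̄) = (38.3906) + (18.8906) + (7.2656) + (1.6406) + (-4.4844) + (31.3906) + (49.7656) = 142.8594
Denominator Σ(x_t−x̄)² = 234.8750
r_1 = 142.8594 / 234.8750 = 0.608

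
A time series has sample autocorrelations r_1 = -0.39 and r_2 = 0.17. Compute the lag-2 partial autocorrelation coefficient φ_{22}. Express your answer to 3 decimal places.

0.021

φ_{22} = (r_2 − r_1²) / (1 − r_1²)
r_1² = (-0.39)² = 0.1521
Numerator = 0.17 − 0.1521 = 0.0179; denominator = 1 − 0.1521 = 0.8479
φ_{22} = 0.0179 / 0.8479 = 0.021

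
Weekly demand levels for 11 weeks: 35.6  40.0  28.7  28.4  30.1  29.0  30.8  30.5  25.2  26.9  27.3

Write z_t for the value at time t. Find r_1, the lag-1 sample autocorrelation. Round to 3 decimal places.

Mean z̄ = (35.6 + 40.0 + 28.7 + 28.4 + 30.1 + 29.0 + 30.8 + 30.5 + 25.2 + 26.9 + 27.3)/11 = 30.2273
Numerator Σ_{t=1}^{10}(z_t−z̄)(z_{t+1}−z̄) = 65.3093
Denominator Σ(z_t−z̄)² = 176.8818
r_1 = 65.3093 / 176.8818 = 0.369

0.369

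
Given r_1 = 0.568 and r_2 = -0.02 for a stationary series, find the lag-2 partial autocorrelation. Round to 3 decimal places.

φ_{22} = (r_2 − r_1²) / (1 − r_1²)
r_1² = (0.568)² = 0.322624
Numerator = -0.02 − 0.3226 = -0.3426; denominator = 1 − 0.3226 = 0.6774
φ_{22} = -0.3426 / 0.6774 = -0.506

-0.506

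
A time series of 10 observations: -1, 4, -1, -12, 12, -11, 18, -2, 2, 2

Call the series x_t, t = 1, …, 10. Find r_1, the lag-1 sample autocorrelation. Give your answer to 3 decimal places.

-0.690

Mean x̄ = (-1 + 4 − 1 − 12 + 12 − 11 + 18 − 2 + 2 + 2)/10 = 1.1000
Numerator Σ_{t=1}^{9}(x_t−x̄)(x_{t+1}−x̄) = -518.2100
Denominator Σ(x_t−x̄)² = 750.9000
r_1 = -518.2100 / 750.9000 = -0.690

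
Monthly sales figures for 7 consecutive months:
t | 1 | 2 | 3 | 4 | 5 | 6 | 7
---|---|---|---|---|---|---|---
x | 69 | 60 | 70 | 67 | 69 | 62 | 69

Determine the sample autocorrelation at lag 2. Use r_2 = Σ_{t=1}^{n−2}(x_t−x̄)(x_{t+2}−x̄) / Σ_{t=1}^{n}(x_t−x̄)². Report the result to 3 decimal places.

0.190

Mean x̄ = (69 + 60 + 70 + 67 + 69 + 62 + 69)/7 = 66.5714
Deviations from mean: 2.4286, -6.5714, 3.4286, 0.4286, 2.4286, -4.5714, 2.4286
Numerator Σ_{t=1}^{5}(x_t−x̄)(x_{t+2}−x̄) = 17.7755
Denominator Σ(x_t−x̄)² = 93.7143
r_2 = 17.7755 / 93.7143 = 0.190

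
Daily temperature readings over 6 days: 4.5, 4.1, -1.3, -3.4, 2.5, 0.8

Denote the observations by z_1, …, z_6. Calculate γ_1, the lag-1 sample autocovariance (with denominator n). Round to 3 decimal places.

Mean z̄ = (4.5 + 4.1 − 1.3 − 3.4 + 2.5 + 0.8)/6 = 1.2000
Deviations: 3.3000, 2.9000, -2.5000, -4.6000, 1.3000, -0.4000
Σ_{t=1}^{5}(z_t−z̄)(z_{t+1}−z̄) = 7.3200
γ_1 = 7.3200 / 6 = 1.220

1.220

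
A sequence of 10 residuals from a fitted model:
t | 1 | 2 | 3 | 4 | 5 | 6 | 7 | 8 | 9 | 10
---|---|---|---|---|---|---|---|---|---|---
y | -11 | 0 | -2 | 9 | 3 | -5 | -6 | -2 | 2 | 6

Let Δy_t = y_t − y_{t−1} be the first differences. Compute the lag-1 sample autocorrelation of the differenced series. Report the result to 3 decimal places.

-0.092

First differences Δy: 11, -2, 11, -6, -8, -1, 4, 4, 4
Mean of differences = 1.8889
Numerator Σ(Δy_t−Δȳ)(Δy_{t+1}−Δȳ) = -33.3457
Denominator Σ(Δy_t−Δȳ)² = 362.8889
r_1(Δy) = -33.3457 / 362.8889 = -0.092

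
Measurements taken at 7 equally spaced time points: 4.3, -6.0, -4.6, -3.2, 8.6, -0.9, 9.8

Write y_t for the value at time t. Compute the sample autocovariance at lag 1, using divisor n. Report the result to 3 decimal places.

Mean ȳ = (4.3 − 6.0 − 4.6 − 3.2 + 8.6 − 0.9 + 9.8)/7 = 1.1429
Deviations: 3.1571, -7.1429, -5.7429, -4.3429, 7.4571, -2.0429, 8.6571
Σ_{t=1}^{6}(y_t−ȳ)(y_{t+1}−ȳ) = -21.8947
γ_1 = -21.8947 / 7 = -3.128

-3.128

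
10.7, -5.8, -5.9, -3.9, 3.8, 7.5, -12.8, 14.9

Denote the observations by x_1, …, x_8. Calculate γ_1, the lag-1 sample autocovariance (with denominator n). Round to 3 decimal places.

-32.604

Mean x̄ = (10.7 − 5.8 − 5.9 − 3.9 + 3.8 + 7.5 − 12.8 + 14.9)/8 = 1.0625
Deviations: 9.6375, -6.8625, -6.9625, -4.9625, 2.7375, 6.4375, -13.8625, 13.8375
Σ_{t=1}^{7}(x_t−x̄)(x_{t+1}−x̄) = -260.8302
γ_1 = -260.8302 / 8 = -32.604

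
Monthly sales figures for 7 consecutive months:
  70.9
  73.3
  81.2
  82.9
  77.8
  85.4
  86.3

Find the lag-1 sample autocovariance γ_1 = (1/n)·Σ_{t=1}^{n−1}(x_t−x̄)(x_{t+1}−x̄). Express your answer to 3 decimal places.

Mean x̄ = (70.9 + 73.3 + 81.2 + 82.9 + 77.8 + 85.4 + 86.3)/7 = 79.6857
Σ_{t=1}^{6}(x_t−x̄)(x_{t+1}−x̄) = 72.2598
γ_1 = 72.2598 / 7 = 10.323

10.323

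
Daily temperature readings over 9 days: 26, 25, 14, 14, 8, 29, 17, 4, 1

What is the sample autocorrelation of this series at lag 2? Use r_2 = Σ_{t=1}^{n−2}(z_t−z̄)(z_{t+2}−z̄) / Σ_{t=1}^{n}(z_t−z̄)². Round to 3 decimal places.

-0.288

Mean z̄ = (26 + 25 + 14 + 14 + 8 + 29 + 17 + 4 + 1)/9 = 15.3333
Numerator Σ_{t=1}^{7}(z_t−z̄)(z_{t+2}−z̄) = -226.5556
Denominator Σ(z_t−z̄)² = 788.0000
r_2 = -226.5556 / 788.0000 = -0.288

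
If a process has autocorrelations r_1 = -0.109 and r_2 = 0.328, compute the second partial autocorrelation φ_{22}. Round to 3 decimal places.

φ_{22} = (r_2 − r_1²) / (1 − r_1²)
r_1² = (-0.109)² = 0.011881
Numerator = 0.328 − 0.0119 = 0.3161; denominator = 1 − 0.0119 = 0.9881
φ_{22} = 0.3161 / 0.9881 = 0.320

0.320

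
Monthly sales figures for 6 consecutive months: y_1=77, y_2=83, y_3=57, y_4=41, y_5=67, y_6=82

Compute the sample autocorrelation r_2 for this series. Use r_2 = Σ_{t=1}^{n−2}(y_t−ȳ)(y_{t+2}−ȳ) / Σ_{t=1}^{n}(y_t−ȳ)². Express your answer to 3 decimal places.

Mean ȳ = (77 + 83 + 57 + 41 + 67 + 82)/6 = 67.8333
Deviations from mean: 9.1667, 15.1667, -10.8333, -26.8333, -0.8333, 14.1667
Σ(y_t−ȳ)(y_{t+2}−ȳ) = (-99.3056) + (-406.9722) + (9.0278) + (-380.1389) = -877.3889
Denominator Σ(y_t−ȳ)² = 1352.8333
r_2 = -877.3889 / 1352.8333 = -0.649

-0.649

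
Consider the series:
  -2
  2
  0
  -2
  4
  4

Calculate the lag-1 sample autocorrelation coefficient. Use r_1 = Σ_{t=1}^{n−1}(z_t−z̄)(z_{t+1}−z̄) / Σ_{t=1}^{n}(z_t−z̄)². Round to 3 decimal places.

Mean z̄ = (-2 + 2 + 0 − 2 + 4 + 4)/6 = 1.0000
Deviations from mean: -3.0000, 1.0000, -1.0000, -3.0000, 3.0000, 3.0000
Σ(z_t−z̄)(z_{t+1}−z̄) = (-3.0000) + (-1.0000) + (3.0000) + (-9.0000) + (9.0000) = -1.0000
Denominator Σ(z_t−z̄)² = 38.0000
r_1 = -1.0000 / 38.0000 = -0.026

-0.026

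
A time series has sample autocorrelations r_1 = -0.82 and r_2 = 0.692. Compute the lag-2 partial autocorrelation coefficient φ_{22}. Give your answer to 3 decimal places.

0.060

φ_{22} = (r_2 − r_1²) / (1 − r_1²)
r_1² = (-0.82)² = 0.6724
Numerator = 0.692 − 0.6724 = 0.0196; denominator = 1 − 0.6724 = 0.3276
φ_{22} = 0.0196 / 0.3276 = 0.060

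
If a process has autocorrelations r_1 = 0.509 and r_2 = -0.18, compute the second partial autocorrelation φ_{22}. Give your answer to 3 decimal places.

-0.593

φ_{22} = (r_2 − r_1²) / (1 − r_1²)
r_1² = (0.509)² = 0.259081
Numerator = -0.18 − 0.2591 = -0.4391; denominator = 1 − 0.2591 = 0.7409
φ_{22} = -0.4391 / 0.7409 = -0.593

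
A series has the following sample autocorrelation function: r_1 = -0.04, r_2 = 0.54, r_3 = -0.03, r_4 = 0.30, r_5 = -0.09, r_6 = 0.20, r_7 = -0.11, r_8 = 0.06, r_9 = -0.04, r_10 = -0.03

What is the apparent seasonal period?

2

The largest autocorrelation is r_2 = 0.54, with weaker echoes at lags 4 (0.30) and 6 (0.20); the remaining lags stay at or below 0.06.
The dominant spike at lag 2 indicates a seasonal period of 2.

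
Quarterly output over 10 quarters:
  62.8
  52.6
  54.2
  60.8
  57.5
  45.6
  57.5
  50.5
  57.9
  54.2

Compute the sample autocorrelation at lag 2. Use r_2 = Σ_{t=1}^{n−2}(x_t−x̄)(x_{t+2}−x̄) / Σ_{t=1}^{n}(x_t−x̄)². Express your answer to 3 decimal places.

Mean x̄ = (62.8 + 52.6 + 54.2 + 60.8 + 57.5 + 45.6 + 57.5 + 50.5 + 57.9 + 54.2)/10 = 55.3600
Numerator Σ_{t=1}^{8}(x_t−x̄)(x_{t+2}−x̄) = -16.1352
Denominator Σ(x_t−x̄)² = 229.7440
r_2 = -16.1352 / 229.7440 = -0.070

-0.070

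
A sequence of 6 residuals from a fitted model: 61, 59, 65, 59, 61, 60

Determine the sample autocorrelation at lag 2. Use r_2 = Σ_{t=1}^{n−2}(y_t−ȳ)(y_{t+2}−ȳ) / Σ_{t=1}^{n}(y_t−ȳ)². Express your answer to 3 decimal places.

Mean ȳ = (61 + 59 + 65 + 59 + 61 + 60)/6 = 60.8333
Deviations from mean: 0.1667, -1.8333, 4.1667, -1.8333, 0.1667, -0.8333
Σ(y_t−ȳ)(y_{t+2}−ȳ) = (0.6944) + (3.3611) + (0.6944) + (1.5278) = 6.2778
Denominator Σ(y_t−ȳ)² = 24.8333
r_2 = 6.2778 / 24.8333 = 0.253

0.253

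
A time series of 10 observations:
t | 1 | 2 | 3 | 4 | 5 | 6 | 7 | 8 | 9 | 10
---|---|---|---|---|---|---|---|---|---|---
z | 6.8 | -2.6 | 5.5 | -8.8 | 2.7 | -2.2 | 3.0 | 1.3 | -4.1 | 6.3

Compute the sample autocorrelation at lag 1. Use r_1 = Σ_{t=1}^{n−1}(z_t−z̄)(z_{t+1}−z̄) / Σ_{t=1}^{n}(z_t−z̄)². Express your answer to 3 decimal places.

Mean z̄ = (6.8 − 2.6 + 5.5 − 8.8 + 2.7 − 2.2 + 3.0 + 1.3 − 4.1 + 6.3)/10 = 0.7900
Numerator Σ_{t=1}^{9}(z_t−z̄)(z_{t+1}−z̄) = -140.4561
Denominator Σ(z_t−z̄)² = 233.7690
r_1 = -140.4561 / 233.7690 = -0.601

-0.601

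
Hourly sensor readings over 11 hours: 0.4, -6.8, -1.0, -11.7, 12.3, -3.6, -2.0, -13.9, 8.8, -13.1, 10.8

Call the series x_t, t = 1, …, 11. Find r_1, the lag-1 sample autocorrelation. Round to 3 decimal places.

-0.657

Mean x̄ = (0.4 − 6.8 − 1.0 − 11.7 + 12.3 − 3.6 − 2.0 − 13.9 + 8.8 − 13.1 + 10.8)/11 = -1.8000
Numerator Σ_{t=1}^{10}(x_t−x̄)(x_{t+1}−x̄) = -575.5300
Denominator Σ(x_t−x̄)² = 875.8000
r_1 = -575.5300 / 875.8000 = -0.657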